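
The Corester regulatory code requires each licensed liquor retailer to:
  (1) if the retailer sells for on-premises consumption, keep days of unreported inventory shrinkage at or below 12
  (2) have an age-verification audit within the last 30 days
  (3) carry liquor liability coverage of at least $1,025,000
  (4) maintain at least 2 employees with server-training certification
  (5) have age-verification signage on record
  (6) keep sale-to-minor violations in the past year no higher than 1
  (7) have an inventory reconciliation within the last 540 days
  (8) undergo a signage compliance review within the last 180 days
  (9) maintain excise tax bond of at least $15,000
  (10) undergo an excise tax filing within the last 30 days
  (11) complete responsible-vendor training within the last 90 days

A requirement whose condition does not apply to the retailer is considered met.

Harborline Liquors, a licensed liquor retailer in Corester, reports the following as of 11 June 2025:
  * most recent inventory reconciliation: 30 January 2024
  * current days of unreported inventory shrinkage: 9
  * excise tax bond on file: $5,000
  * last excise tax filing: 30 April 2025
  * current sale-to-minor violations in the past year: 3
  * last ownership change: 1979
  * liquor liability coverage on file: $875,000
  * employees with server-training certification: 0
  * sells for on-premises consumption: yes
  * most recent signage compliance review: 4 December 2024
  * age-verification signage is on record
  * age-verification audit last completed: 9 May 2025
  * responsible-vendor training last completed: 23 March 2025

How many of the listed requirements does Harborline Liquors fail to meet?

1. condition 'sells for on-premises consumption' holds; days of unreported inventory shrinkage 9 ≤ 12 → met
2. age-verification audit 33 days ago vs limit 30 → not met
3. liquor liability coverage $875,000 < $1,025,000 → not met
4. employees with server-training certification 0 < 2 → not met
5. age-verification signage present → met
6. sale-to-minor violations in the past year 3 > 1 → not met
7. inventory reconciliation 498 days ago vs limit 540 → met
8. signage compliance review 189 days ago vs limit 180 → not met
9. excise tax bond $5,000 < $15,000 → not met
10. excise tax filing 42 days ago vs limit 30 → not met
11. responsible-vendor training 80 days ago vs limit 90 → met
Not met: 7 of 11

7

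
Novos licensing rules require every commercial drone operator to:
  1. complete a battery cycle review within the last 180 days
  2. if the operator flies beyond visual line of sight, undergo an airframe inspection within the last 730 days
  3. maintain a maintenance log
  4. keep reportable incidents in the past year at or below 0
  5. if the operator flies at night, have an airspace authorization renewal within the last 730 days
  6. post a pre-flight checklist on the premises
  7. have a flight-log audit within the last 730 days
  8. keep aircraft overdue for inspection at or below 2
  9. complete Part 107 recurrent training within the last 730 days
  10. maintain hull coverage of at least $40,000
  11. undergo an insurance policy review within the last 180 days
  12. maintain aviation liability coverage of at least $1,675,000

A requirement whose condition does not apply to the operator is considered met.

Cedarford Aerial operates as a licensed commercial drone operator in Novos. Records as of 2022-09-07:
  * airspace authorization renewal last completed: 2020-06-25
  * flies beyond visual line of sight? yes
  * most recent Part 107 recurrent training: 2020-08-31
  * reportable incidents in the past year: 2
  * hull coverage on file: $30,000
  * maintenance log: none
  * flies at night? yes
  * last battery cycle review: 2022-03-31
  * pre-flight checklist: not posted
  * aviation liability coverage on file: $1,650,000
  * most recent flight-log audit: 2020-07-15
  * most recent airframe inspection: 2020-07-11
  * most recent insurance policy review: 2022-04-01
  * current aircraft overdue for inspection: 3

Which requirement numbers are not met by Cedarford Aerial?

2, 3, 4, 5, 6, 7, 8, 9, 10, 12

1. battery cycle review 160 days ago vs limit 180 → met
2. condition 'flies beyond visual line of sight' holds; airframe inspection 788 days ago vs limit 730 → not met
3. maintenance log absent → not met
4. reportable incidents in the past year 2 > 0 → not met
5. condition 'flies at night' holds; airspace authorization renewal 804 days ago vs limit 730 → not met
6. pre-flight checklist absent → not met
7. flight-log audit 784 days ago vs limit 730 → not met
8. aircraft overdue for inspection 3 > 2 → not met
9. Part 107 recurrent training 737 days ago vs limit 730 → not met
10. hull coverage $30,000 < $40,000 → not met
11. insurance policy review 159 days ago vs limit 180 → met
12. aviation liability coverage $1,650,000 < $1,675,000 → not met
Not met: 2, 3, 4, 5, 6, 7, 8, 9, 10, 12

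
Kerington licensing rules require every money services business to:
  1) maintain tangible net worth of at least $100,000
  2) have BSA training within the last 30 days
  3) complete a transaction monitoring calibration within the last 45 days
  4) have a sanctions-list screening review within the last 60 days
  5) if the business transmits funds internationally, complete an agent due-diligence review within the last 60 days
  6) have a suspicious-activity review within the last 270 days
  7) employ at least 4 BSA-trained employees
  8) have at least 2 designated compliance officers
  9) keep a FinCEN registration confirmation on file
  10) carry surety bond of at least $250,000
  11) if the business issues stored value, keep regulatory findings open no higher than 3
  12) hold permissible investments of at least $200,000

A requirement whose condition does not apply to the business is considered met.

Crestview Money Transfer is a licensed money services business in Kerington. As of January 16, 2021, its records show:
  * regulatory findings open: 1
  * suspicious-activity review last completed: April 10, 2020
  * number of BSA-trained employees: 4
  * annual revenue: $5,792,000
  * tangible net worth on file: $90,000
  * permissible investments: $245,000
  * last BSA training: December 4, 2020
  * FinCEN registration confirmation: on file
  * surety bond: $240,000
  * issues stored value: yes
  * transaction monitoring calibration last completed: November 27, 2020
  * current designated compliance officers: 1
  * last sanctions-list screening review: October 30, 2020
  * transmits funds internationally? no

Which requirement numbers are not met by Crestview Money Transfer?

1, 2, 3, 4, 6, 8, 10

1. tangible net worth $90,000 < $100,000 → not met
2. BSA training 43 days ago vs limit 30 → not met
3. transaction monitoring calibration 50 days ago vs limit 45 → not met
4. sanctions-list screening review 78 days ago vs limit 60 → not met
5. condition 'transmits funds internationally' does not hold → requirement n/a → met
6. suspicious-activity review 281 days ago vs limit 270 → not met
7. BSA-trained employees 4 ≥ 4 → met
8. designated compliance officers 1 < 2 → not met
9. FinCEN registration confirmation present → met
10. surety bond $240,000 < $250,000 → not met
11. condition 'issues stored value' holds; regulatory findings open 1 ≤ 3 → met
12. permissible investments $245,000 ≥ $200,000 → met
Not met: 1, 2, 3, 4, 6, 8, 10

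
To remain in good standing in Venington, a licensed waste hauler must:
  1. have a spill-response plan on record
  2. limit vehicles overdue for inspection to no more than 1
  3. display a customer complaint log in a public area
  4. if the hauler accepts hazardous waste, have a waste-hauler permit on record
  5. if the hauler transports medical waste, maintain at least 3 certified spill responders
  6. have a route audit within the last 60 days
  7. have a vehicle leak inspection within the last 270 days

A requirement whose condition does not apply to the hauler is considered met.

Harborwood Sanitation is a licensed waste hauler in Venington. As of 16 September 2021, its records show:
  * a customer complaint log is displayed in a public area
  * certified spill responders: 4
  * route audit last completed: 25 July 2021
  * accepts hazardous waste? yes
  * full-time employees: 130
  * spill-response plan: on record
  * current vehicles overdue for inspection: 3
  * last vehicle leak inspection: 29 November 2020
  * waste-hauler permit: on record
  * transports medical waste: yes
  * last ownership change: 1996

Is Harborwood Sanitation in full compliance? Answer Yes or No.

1. spill-response plan present → met
2. vehicles overdue for inspection 3 > 1 → not met
3. customer complaint log present → met
4. condition 'accepts hazardous waste' holds; waste-hauler permit present → met
5. condition 'transports medical waste' holds; certified spill responders 4 ≥ 3 → met
6. route audit 53 days ago vs limit 60 → met
7. vehicle leak inspection 291 days ago vs limit 270 → not met
Not met: 2, 7

No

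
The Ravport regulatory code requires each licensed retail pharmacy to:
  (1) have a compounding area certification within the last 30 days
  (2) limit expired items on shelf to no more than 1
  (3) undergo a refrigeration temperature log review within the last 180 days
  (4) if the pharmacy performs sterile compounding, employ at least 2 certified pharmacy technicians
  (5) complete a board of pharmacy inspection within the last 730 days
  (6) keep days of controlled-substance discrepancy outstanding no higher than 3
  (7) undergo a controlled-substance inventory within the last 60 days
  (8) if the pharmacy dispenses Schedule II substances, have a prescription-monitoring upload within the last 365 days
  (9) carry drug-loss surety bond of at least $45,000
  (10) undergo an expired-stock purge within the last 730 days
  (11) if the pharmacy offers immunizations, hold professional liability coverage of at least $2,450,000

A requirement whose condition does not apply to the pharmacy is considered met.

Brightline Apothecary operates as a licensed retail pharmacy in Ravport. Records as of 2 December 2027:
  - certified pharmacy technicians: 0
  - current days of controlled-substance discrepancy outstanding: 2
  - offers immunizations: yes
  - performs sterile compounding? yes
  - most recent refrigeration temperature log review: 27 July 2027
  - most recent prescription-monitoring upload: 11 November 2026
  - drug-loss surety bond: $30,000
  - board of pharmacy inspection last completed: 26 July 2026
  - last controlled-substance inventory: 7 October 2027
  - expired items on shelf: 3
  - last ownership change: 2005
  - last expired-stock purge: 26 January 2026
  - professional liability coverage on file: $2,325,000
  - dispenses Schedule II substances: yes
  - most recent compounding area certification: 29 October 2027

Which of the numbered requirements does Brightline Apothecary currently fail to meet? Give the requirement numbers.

1. compounding area certification 34 days ago vs limit 30 → not met
2. expired items on shelf 3 > 1 → not met
3. refrigeration temperature log review 128 days ago vs limit 180 → met
4. condition 'performs sterile compounding' holds; certified pharmacy technicians 0 < 2 → not met
5. board of pharmacy inspection 494 days ago vs limit 730 → met
6. days of controlled-substance discrepancy outstanding 2 ≤ 3 → met
7. controlled-substance inventory 56 days ago vs limit 60 → met
8. condition 'dispenses Schedule II substances' holds; prescription-monitoring upload 386 days ago vs limit 365 → not met
9. drug-loss surety bond $30,000 < $45,000 → not met
10. expired-stock purge 675 days ago vs limit 730 → met
11. condition 'offers immunizations' holds; professional liability coverage $2,325,000 < $2,450,000 → not met
Not met: 1, 2, 4, 8, 9, 11

1, 2, 4, 8, 9, 11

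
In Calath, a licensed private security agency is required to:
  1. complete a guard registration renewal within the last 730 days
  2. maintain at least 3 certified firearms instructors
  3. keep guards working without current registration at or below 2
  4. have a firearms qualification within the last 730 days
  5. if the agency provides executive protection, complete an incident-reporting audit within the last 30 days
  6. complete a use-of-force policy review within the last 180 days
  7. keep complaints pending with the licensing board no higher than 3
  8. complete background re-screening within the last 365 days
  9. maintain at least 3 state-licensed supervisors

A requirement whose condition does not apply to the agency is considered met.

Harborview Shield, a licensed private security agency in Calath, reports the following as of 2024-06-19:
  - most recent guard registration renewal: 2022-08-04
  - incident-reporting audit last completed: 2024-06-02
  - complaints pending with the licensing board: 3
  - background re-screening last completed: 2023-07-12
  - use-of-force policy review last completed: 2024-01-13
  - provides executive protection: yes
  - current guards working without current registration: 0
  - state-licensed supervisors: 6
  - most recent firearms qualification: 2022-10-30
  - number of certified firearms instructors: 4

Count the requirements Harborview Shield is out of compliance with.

0

1. guard registration renewal 685 days ago vs limit 730 → met
2. certified firearms instructors 4 ≥ 3 → met
3. guards working without current registration 0 ≤ 2 → met
4. firearms qualification 598 days ago vs limit 730 → met
5. condition 'provides executive protection' holds; incident-reporting audit 17 days ago vs limit 30 → met
6. use-of-force policy review 158 days ago vs limit 180 → met
7. complaints pending with the licensing board 3 ≤ 3 → met
8. background re-screening 343 days ago vs limit 365 → met
9. state-licensed supervisors 6 ≥ 3 → met
Not met: 0 of 9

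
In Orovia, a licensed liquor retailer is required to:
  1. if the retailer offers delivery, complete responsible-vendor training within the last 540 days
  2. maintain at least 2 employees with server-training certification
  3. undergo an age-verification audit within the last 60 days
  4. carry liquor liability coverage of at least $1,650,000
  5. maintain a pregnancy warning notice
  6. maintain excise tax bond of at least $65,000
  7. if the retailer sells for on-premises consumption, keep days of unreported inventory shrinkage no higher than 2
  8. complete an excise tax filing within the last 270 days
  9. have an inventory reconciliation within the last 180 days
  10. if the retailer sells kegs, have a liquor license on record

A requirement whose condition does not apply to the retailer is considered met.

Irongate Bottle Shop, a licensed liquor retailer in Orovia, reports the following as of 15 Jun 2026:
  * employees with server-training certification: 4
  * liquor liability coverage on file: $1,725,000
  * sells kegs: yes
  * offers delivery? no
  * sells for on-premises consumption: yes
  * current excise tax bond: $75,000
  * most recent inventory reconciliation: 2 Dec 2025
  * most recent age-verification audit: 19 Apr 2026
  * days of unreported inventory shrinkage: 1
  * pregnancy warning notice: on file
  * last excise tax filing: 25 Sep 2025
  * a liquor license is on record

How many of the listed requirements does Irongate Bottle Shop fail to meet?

1

1. condition 'offers delivery' does not hold → requirement n/a → met
2. employees with server-training certification 4 ≥ 2 → met
3. age-verification audit 57 days ago vs limit 60 → met
4. liquor liability coverage $1,725,000 ≥ $1,650,000 → met
5. pregnancy warning notice present → met
6. excise tax bond $75,000 ≥ $65,000 → met
7. condition 'sells for on-premises consumption' holds; days of unreported inventory shrinkage 1 ≤ 2 → met
8. excise tax filing 263 days ago vs limit 270 → met
9. inventory reconciliation 195 days ago vs limit 180 → not met
10. condition 'sells kegs' holds; liquor license present → met
Not met: 1 of 10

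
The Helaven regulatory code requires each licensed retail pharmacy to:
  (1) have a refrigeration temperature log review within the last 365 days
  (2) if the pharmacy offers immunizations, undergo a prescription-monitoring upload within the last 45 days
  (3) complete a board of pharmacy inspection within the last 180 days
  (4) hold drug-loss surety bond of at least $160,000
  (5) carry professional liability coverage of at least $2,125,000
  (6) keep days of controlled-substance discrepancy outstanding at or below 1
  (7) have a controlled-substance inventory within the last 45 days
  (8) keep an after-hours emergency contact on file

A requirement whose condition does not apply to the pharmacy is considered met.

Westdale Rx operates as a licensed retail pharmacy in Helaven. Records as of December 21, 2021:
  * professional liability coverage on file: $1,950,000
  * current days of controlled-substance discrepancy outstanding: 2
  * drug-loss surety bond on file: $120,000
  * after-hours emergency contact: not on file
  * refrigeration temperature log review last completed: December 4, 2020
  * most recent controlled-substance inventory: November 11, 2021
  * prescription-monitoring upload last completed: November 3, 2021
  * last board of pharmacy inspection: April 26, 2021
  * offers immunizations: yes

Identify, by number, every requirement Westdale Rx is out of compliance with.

1. refrigeration temperature log review 382 days ago vs limit 365 → not met
2. condition 'offers immunizations' holds; prescription-monitoring upload 48 days ago vs limit 45 → not met
3. board of pharmacy inspection 239 days ago vs limit 180 → not met
4. drug-loss surety bond $120,000 < $160,000 → not met
5. professional liability coverage $1,950,000 < $2,125,000 → not met
6. days of controlled-substance discrepancy outstanding 2 > 1 → not met
7. controlled-substance inventory 40 days ago vs limit 45 → met
8. after-hours emergency contact absent → not met
Not met: 1, 2, 3, 4, 5, 6, 8

1, 2, 3, 4, 5, 6, 8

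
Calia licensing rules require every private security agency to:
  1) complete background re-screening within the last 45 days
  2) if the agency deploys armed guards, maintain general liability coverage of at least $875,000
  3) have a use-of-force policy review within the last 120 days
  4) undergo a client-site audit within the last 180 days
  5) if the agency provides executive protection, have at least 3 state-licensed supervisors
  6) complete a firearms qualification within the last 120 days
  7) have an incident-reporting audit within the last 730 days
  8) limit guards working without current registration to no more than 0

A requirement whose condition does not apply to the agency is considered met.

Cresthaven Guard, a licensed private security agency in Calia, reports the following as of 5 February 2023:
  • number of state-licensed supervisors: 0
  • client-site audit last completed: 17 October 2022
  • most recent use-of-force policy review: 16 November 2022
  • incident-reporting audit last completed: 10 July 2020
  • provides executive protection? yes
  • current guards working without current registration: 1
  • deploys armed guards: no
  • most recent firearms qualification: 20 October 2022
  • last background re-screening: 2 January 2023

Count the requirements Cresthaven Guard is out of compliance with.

1. background re-screening 34 days ago vs limit 45 → met
2. condition 'deploys armed guards' does not hold → requirement n/a → met
3. use-of-force policy review 81 days ago vs limit 120 → met
4. client-site audit 111 days ago vs limit 180 → met
5. condition 'provides executive protection' holds; state-licensed supervisors 0 < 3 → not met
6. firearms qualification 108 days ago vs limit 120 → met
7. incident-reporting audit 940 days ago vs limit 730 → not met
8. guards working without current registration 1 > 0 → not met
Not met: 3 of 8

3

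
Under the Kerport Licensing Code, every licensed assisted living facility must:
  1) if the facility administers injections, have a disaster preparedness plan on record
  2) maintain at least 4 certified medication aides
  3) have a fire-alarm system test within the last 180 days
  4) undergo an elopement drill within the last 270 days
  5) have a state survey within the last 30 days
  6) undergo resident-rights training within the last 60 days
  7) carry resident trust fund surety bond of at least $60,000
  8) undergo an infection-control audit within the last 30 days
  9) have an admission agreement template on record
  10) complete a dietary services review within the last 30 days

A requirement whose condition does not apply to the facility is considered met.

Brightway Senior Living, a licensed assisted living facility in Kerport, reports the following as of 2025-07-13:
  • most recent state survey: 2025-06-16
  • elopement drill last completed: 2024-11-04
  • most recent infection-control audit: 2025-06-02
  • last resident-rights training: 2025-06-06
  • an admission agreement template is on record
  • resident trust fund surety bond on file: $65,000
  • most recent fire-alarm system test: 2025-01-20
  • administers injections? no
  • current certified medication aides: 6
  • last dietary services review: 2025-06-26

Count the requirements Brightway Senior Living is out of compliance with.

1. condition 'administers injections' does not hold → requirement n/a → met
2. certified medication aides 6 ≥ 4 → met
3. fire-alarm system test 174 days ago vs limit 180 → met
4. elopement drill 251 days ago vs limit 270 → met
5. state survey 27 days ago vs limit 30 → met
6. resident-rights training 37 days ago vs limit 60 → met
7. resident trust fund surety bond $65,000 ≥ $60,000 → met
8. infection-control audit 41 days ago vs limit 30 → not met
9. admission agreement template present → met
10. dietary services review 17 days ago vs limit 30 → met
Not met: 1 of 10

1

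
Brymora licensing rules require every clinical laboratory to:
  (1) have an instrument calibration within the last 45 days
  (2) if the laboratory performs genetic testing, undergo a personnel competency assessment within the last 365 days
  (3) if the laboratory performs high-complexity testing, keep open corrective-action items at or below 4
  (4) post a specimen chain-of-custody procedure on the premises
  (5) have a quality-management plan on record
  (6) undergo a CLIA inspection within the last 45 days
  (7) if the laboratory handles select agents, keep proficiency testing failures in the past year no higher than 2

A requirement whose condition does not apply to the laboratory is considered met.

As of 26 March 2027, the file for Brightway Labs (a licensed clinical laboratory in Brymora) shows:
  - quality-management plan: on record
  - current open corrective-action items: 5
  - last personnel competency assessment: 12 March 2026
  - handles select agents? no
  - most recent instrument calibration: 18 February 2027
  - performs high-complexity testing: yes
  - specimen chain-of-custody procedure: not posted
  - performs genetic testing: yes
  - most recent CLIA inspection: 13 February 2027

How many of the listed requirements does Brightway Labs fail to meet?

1. instrument calibration 36 days ago vs limit 45 → met
2. condition 'performs genetic testing' holds; personnel competency assessment 379 days ago vs limit 365 → not met
3. condition 'performs high-complexity testing' holds; open corrective-action items 5 > 4 → not met
4. specimen chain-of-custody procedure absent → not met
5. quality-management plan present → met
6. CLIA inspection 41 days ago vs limit 45 → met
7. condition 'handles select agents' does not hold → requirement n/a → met
Not met: 3 of 7

3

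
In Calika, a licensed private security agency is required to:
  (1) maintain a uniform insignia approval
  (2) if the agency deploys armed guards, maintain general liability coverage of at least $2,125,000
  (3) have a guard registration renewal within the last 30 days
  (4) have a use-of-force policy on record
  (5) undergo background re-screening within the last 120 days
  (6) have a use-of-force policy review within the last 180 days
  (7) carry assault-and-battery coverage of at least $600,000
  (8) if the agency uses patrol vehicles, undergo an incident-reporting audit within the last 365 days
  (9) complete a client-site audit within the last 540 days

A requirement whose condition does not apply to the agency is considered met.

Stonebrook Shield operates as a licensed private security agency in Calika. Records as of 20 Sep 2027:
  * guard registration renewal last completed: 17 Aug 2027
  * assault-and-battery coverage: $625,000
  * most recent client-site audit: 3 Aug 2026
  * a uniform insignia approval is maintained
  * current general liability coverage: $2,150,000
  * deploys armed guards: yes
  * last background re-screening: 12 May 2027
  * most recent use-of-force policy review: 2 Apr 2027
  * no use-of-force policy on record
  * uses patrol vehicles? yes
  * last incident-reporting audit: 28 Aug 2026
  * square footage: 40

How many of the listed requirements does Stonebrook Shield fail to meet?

1. uniform insignia approval present → met
2. condition 'deploys armed guards' holds; general liability coverage $2,150,000 ≥ $2,125,000 → met
3. guard registration renewal 34 days ago vs limit 30 → not met
4. use-of-force policy absent → not met
5. background re-screening 131 days ago vs limit 120 → not met
6. use-of-force policy review 171 days ago vs limit 180 → met
7. assault-and-battery coverage $625,000 ≥ $600,000 → met
8. condition 'uses patrol vehicles' holds; incident-reporting audit 388 days ago vs limit 365 → not met
9. client-site audit 413 days ago vs limit 540 → met
Not met: 4 of 9

4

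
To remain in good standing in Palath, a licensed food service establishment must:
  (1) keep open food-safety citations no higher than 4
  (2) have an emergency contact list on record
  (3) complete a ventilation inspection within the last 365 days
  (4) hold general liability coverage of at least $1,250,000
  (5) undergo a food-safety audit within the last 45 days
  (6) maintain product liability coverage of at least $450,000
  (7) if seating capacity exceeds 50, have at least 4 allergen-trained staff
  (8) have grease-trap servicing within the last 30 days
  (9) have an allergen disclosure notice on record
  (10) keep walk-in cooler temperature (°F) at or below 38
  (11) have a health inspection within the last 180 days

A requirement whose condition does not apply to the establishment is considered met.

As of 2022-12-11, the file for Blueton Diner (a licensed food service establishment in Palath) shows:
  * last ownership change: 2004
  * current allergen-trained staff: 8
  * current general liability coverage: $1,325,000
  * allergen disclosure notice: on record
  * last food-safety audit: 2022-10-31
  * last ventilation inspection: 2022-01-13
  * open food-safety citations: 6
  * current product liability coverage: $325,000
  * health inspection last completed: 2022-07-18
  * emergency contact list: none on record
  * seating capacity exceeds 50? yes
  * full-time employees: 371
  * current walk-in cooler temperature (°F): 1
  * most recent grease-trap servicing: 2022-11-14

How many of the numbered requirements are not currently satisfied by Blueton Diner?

1. open food-safety citations 6 > 4 → not met
2. emergency contact list absent → not met
3. ventilation inspection 332 days ago vs limit 365 → met
4. general liability coverage $1,325,000 ≥ $1,250,000 → met
5. food-safety audit 41 days ago vs limit 45 → met
6. product liability coverage $325,000 < $450,000 → not met
7. condition 'seating capacity exceeds 50' holds; allergen-trained staff 8 ≥ 4 → met
8. grease-trap servicing 27 days ago vs limit 30 → met
9. allergen disclosure notice present → met
10. walk-in cooler temperature (°F) 1 ≤ 38 → met
11. health inspection 146 days ago vs limit 180 → met
Not met: 3 of 11

3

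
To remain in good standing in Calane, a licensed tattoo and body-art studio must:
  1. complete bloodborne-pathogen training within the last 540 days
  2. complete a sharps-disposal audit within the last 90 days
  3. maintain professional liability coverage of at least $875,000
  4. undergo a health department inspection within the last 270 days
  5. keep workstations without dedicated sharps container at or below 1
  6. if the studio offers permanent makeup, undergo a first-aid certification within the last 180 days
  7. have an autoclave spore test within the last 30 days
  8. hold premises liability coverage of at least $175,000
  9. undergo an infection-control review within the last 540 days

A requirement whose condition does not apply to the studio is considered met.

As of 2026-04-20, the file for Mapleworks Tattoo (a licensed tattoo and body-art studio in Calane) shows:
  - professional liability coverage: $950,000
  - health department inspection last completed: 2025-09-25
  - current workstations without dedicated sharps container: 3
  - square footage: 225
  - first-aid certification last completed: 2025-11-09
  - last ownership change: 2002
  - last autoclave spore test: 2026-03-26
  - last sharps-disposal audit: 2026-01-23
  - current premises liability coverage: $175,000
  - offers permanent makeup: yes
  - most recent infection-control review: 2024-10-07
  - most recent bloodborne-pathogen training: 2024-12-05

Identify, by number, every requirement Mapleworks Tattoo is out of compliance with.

5, 9

1. bloodborne-pathogen training 501 days ago vs limit 540 → met
2. sharps-disposal audit 87 days ago vs limit 90 → met
3. professional liability coverage $950,000 ≥ $875,000 → met
4. health department inspection 207 days ago vs limit 270 → met
5. workstations without dedicated sharps container 3 > 1 → not met
6. condition 'offers permanent makeup' holds; first-aid certification 162 days ago vs limit 180 → met
7. autoclave spore test 25 days ago vs limit 30 → met
8. premises liability coverage $175,000 ≥ $175,000 → met
9. infection-control review 560 days ago vs limit 540 → not met
Not met: 5, 9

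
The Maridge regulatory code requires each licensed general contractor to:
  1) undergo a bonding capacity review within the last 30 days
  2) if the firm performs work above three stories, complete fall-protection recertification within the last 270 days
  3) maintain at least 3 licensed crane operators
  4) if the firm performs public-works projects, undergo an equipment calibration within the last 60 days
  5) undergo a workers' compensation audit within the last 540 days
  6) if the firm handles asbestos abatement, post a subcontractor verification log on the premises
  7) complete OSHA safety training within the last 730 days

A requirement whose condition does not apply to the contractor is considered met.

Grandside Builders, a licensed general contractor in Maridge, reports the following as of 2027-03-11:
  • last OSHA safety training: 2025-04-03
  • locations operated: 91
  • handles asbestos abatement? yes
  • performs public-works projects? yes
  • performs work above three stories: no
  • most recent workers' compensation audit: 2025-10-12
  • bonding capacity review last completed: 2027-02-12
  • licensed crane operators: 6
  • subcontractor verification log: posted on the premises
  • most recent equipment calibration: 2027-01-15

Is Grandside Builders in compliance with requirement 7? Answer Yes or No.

Yes

7. OSHA safety training 707 days ago vs limit 730 → met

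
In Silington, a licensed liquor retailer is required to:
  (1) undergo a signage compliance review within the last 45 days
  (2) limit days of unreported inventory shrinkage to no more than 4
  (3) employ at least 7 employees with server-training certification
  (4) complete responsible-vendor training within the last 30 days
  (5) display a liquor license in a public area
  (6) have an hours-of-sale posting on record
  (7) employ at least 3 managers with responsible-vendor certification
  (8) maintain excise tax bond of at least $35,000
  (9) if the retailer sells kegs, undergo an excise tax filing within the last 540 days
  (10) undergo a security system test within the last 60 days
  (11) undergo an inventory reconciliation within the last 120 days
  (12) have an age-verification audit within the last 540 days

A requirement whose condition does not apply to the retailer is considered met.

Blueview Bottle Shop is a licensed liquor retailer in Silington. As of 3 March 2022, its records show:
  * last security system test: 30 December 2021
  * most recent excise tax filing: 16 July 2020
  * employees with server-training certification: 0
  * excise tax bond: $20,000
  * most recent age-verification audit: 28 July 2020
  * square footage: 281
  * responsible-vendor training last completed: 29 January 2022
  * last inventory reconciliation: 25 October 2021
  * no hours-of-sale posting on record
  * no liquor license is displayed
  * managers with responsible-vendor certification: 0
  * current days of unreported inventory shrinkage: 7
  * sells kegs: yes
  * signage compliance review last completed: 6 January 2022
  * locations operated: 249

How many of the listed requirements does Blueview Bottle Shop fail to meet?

12

1. signage compliance review 56 days ago vs limit 45 → not met
2. days of unreported inventory shrinkage 7 > 4 → not met
3. employees with server-training certification 0 < 7 → not met
4. responsible-vendor training 33 days ago vs limit 30 → not met
5. liquor license absent → not met
6. hours-of-sale posting absent → not met
7. managers with responsible-vendor certification 0 < 3 → not met
8. excise tax bond $20,000 < $35,000 → not met
9. condition 'sells kegs' holds; excise tax filing 595 days ago vs limit 540 → not met
10. security system test 63 days ago vs limit 60 → not met
11. inventory reconciliation 129 days ago vs limit 120 → not met
12. age-verification audit 583 days ago vs limit 540 → not met
Not met: 12 of 12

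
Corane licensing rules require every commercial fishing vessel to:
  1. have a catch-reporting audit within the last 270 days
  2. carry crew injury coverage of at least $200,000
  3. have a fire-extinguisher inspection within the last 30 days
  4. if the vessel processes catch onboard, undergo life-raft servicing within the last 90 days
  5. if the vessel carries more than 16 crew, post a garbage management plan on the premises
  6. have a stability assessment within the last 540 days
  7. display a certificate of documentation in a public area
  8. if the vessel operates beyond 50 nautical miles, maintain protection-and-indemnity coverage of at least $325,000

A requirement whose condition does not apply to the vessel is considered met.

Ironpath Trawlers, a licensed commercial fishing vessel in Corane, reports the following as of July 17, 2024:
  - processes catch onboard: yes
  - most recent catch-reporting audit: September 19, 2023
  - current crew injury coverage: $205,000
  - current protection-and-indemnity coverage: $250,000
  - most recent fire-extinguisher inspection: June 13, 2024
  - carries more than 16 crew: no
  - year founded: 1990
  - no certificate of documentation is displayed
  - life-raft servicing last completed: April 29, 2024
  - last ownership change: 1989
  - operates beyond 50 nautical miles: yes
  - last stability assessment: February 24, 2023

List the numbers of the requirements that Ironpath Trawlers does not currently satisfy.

1. catch-reporting audit 302 days ago vs limit 270 → not met
2. crew injury coverage $205,000 ≥ $200,000 → met
3. fire-extinguisher inspection 34 days ago vs limit 30 → not met
4. condition 'processes catch onboard' holds; life-raft servicing 79 days ago vs limit 90 → met
5. condition 'carries more than 16 crew' does not hold → requirement n/a → met
6. stability assessment 509 days ago vs limit 540 → met
7. certificate of documentation absent → not met
8. condition 'operates beyond 50 nautical miles' holds; protection-and-indemnity coverage $250,000 < $325,000 → not met
Not met: 1, 3, 7, 8

1, 3, 7, 8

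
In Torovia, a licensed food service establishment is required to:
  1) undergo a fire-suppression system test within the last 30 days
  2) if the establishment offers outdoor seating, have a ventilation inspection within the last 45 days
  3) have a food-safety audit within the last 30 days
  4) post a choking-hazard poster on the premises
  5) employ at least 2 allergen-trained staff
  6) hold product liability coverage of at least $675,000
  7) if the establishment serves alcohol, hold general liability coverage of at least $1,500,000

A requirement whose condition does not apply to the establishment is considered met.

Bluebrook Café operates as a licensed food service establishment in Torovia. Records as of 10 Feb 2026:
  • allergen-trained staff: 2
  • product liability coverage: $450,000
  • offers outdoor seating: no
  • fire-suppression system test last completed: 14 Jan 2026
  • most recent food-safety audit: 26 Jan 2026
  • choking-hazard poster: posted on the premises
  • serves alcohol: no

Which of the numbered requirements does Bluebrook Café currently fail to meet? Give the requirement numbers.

6

1. fire-suppression system test 27 days ago vs limit 30 → met
2. condition 'offers outdoor seating' does not hold → requirement n/a → met
3. food-safety audit 15 days ago vs limit 30 → met
4. choking-hazard poster present → met
5. allergen-trained staff 2 ≥ 2 → met
6. product liability coverage $450,000 < $675,000 → not met
7. condition 'serves alcohol' does not hold → requirement n/a → met
Not met: 6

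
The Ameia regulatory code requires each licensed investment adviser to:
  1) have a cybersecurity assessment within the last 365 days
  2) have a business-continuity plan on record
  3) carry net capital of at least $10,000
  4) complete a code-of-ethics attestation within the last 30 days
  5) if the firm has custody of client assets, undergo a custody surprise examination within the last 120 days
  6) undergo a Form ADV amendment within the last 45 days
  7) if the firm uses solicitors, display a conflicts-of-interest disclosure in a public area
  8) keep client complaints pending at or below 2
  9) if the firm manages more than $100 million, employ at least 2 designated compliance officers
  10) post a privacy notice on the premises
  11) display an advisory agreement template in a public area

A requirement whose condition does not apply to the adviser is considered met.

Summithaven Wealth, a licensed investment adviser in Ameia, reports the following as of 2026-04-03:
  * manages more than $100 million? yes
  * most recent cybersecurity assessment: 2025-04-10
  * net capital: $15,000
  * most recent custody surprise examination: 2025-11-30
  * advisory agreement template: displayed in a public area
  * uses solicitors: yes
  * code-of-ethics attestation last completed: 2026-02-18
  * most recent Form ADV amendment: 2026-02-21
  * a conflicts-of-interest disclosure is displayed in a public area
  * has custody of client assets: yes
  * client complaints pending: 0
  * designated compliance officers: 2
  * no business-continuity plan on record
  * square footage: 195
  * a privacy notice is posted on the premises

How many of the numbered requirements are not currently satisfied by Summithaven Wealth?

3

1. cybersecurity assessment 358 days ago vs limit 365 → met
2. business-continuity plan absent → not met
3. net capital $15,000 ≥ $10,000 → met
4. code-of-ethics attestation 44 days ago vs limit 30 → not met
5. condition 'has custody of client assets' holds; custody surprise examination 124 days ago vs limit 120 → not met
6. Form ADV amendment 41 days ago vs limit 45 → met
7. condition 'uses solicitors' holds; conflicts-of-interest disclosure present → met
8. client complaints pending 0 ≤ 2 → met
9. condition 'manages more than $100 million' holds; designated compliance officers 2 ≥ 2 → met
10. privacy notice present → met
11. advisory agreement template present → met
Not met: 3 of 11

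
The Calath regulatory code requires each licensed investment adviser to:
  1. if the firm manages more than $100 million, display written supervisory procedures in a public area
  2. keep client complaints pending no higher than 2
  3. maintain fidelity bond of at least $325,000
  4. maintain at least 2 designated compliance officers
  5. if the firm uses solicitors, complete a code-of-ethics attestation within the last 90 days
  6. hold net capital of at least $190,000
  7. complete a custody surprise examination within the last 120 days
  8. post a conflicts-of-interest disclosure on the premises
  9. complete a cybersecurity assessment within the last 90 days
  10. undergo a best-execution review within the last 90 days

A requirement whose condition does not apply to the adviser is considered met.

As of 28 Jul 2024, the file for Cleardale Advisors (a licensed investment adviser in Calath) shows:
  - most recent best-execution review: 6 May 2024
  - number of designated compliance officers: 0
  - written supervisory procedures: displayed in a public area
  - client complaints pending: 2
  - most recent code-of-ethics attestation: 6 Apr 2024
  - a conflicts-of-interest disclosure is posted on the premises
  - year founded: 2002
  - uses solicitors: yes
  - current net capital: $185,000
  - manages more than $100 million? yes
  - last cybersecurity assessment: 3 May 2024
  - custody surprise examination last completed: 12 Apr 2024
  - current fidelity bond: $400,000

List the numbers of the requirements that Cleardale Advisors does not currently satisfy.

4, 5, 6

1. condition 'manages more than $100 million' holds; written supervisory procedures present → met
2. client complaints pending 2 ≤ 2 → met
3. fidelity bond $400,000 ≥ $325,000 → met
4. designated compliance officers 0 < 2 → not met
5. condition 'uses solicitors' holds; code-of-ethics attestation 113 days ago vs limit 90 → not met
6. net capital $185,000 < $190,000 → not met
7. custody surprise examination 107 days ago vs limit 120 → met
8. conflicts-of-interest disclosure present → met
9. cybersecurity assessment 86 days ago vs limit 90 → met
10. best-execution review 83 days ago vs limit 90 → met
Not met: 4, 5, 6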